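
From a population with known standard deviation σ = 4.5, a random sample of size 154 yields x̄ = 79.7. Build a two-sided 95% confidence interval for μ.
(78.99, 80.41)

z-interval (σ known):
z* = 1.960 for 95% confidence

Margin of error = z* · σ/√n = 1.960 · 4.5/√154 = 0.71

CI: (79.7 - 0.71, 79.7 + 0.71) = (78.99, 80.41)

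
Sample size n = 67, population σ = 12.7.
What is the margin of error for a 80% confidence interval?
Margin of error = 1.99

Margin of error = z* · σ/√n
= 1.282 · 12.7/√67
= 1.282 · 12.7/8.1854
= 1.99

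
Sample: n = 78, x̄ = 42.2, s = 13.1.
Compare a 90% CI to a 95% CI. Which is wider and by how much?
95% CI is wider by 0.97

df = 77
90% CI: t* = 1.665, (39.73, 44.67), width = 2 · t* · s/√n = 4.94
95% CI: t* = 1.991, (39.25, 45.15), width = 2 · t* · s/√n = 5.91

The 95% CI is wider by 5.91 - 4.94 = 0.97.
Higher confidence requires a wider interval.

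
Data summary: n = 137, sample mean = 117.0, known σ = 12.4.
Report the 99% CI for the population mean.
(114.27, 119.73)

z-interval (σ known):
z* = 2.576 for 99% confidence

Margin of error = z* · σ/√n = 2.576 · 12.4/√137 = 2.73

CI: (117.0 - 2.73, 117.0 + 2.73) = (114.27, 119.73)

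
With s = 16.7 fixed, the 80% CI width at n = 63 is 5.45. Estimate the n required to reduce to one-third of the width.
n ≈ 567

CI width ∝ 1/√n
To reduce width by factor 3, need √n to grow by 3 → need 3² = 9 times as many samples.

Current: n = 63, width = 5.45
New: n = 567, width ≈ 1.80

Width reduced by factor of 5.45/1.80 = 3.03.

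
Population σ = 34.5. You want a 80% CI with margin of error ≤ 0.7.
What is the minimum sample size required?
n ≥ 3993

For margin E ≤ 0.7:
n ≥ (z* · σ / E)²
n ≥ (1.282 · 34.5 / 0.7)²
n ≥ 3992.25

Minimum n = 3993 (rounding up)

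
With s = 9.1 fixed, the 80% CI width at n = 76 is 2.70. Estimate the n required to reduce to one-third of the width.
n ≈ 684

CI width ∝ 1/√n
To reduce width by factor 3, need √n to grow by 3 → need 3² = 9 times as many samples.

Current: n = 76, width = 2.70
New: n = 684, width ≈ 0.89

Width reduced by factor of 2.70/0.89 = 3.03.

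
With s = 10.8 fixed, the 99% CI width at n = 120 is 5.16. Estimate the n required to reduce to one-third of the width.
n ≈ 1080

CI width ∝ 1/√n
To reduce width by factor 3, need √n to grow by 3 → need 3² = 9 times as many samples.

Current: n = 120, width = 5.16
New: n = 1080, width ≈ 1.70

Width reduced by factor of 5.16/1.70 = 3.04.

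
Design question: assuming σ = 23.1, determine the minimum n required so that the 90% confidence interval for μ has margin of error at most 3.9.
n ≥ 95

For margin E ≤ 3.9:
n ≥ (z* · σ / E)²
n ≥ (1.645 · 23.1 / 3.9)²
n ≥ 94.94

Minimum n = 95 (rounding up)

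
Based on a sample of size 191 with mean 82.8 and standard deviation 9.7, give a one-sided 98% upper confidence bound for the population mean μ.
μ ≤ 84.25

Upper bound (one-sided):
t* = 2.068 (one-sided for 98%)
Upper bound = x̄ + t* · s/√n = 82.8 + 2.068 · 9.7/√191 = 84.25

We are 98% confident that μ ≤ 84.25.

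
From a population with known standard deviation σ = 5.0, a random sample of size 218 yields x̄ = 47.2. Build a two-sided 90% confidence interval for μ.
(46.64, 47.76)

z-interval (σ known):
z* = 1.645 for 90% confidence

Margin of error = z* · σ/√n = 1.645 · 5.0/√218 = 0.56

CI: (47.2 - 0.56, 47.2 + 0.56) = (46.64, 47.76)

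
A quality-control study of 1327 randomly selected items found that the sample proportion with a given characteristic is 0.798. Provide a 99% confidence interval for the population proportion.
(0.770, 0.826)

Proportion CI:
SE = √(p̂(1-p̂)/n) = √(0.798 · 0.202 / 1327) = 0.01102

z* = 2.576
Margin = z* · SE = 2.576 · 0.01102 = 0.0284

CI: 0.798 ± 0.0284 = (0.770, 0.826)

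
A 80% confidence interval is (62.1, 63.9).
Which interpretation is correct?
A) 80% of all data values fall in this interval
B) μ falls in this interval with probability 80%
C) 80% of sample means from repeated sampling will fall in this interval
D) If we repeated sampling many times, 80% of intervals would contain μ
D

A) Wrong — a CI is about the parameter μ, not individual data values.
B) Wrong — μ is fixed; the randomness lives in the interval, not in μ.
C) Wrong — coverage applies to intervals containing μ, not to future x̄ values.
D) Correct — this is the frequentist long-run coverage interpretation.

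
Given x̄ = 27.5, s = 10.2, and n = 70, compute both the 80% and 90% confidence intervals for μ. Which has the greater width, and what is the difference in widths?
90% CI is wider by 0.90

df = 69
80% CI: t* = 1.294, (25.92, 29.08), width = 2 · t* · s/√n = 3.16
90% CI: t* = 1.667, (25.47, 29.53), width = 2 · t* · s/√n = 4.06

The 90% CI is wider by 4.06 - 3.16 = 0.90.
Higher confidence requires a wider interval.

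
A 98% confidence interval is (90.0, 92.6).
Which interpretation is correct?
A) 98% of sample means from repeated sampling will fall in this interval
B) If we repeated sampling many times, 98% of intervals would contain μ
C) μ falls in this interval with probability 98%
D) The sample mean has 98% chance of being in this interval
B

A) Wrong — coverage applies to intervals containing μ, not to future x̄ values.
B) Correct — this is the frequentist long-run coverage interpretation.
C) Wrong — μ is fixed; the randomness lives in the interval, not in μ.
D) Wrong — x̄ is observed and sits in the interval by construction.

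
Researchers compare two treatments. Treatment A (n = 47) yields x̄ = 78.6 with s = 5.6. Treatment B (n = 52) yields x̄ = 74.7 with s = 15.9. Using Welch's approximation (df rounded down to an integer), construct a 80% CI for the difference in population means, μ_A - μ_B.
(0.85, 6.95)

Difference: x̄₁ - x̄₂ = 3.90
SE = √(s₁²/n₁ + s₂²/n₂) = √(5.6²/47 + 15.9²/52) = 2.3514
df = 64.61 → 64 (Welch–Satterthwaite, rounded down)
t* = 1.295

CI: 3.90 ± 1.295 · 2.3514 = 3.90 ± 3.05 = (0.85, 6.95)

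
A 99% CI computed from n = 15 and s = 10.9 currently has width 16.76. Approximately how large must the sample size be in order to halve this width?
n ≈ 60

CI width ∝ 1/√n
To reduce width by factor 2, need √n to grow by 2 → need 2² = 4 times as many samples.

Current: n = 15, width = 16.76
New: n = 60, width ≈ 7.49

Width reduced by factor of 16.76/7.49 = 2.24.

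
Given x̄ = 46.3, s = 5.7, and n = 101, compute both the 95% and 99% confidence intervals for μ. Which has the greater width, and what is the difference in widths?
99% CI is wider by 0.73

df = 100
95% CI: t* = 1.984, (45.17, 47.43), width = 2 · t* · s/√n = 2.25
99% CI: t* = 2.626, (44.81, 47.79), width = 2 · t* · s/√n = 2.98

The 99% CI is wider by 2.98 - 2.25 = 0.73.
Higher confidence requires a wider interval.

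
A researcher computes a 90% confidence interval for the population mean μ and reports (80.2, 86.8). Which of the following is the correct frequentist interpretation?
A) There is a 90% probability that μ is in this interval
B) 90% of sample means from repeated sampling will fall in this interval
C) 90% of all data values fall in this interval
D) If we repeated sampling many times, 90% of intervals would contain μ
D

A) Wrong — μ is fixed; the randomness lives in the interval, not in μ.
B) Wrong — coverage applies to intervals containing μ, not to future x̄ values.
C) Wrong — a CI is about the parameter μ, not individual data values.
D) Correct — this is the frequentist long-run coverage interpretation.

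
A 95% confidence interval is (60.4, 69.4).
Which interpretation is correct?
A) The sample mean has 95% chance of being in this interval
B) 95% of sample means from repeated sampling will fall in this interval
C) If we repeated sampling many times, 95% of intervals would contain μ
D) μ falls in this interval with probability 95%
C

A) Wrong — x̄ is observed and sits in the interval by construction.
B) Wrong — coverage applies to intervals containing μ, not to future x̄ values.
C) Correct — this is the frequentist long-run coverage interpretation.
D) Wrong — μ is fixed; the randomness lives in the interval, not in μ.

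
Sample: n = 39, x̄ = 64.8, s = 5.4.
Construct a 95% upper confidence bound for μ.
μ ≤ 66.26

Upper bound (one-sided):
t* = 1.686 (one-sided for 95%)
Upper bound = x̄ + t* · s/√n = 64.8 + 1.686 · 5.4/√39 = 66.26

We are 95% confident that μ ≤ 66.26.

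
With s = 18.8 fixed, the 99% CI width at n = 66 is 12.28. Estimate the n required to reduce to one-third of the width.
n ≈ 594

CI width ∝ 1/√n
To reduce width by factor 3, need √n to grow by 3 → need 3² = 9 times as many samples.

Current: n = 66, width = 12.28
New: n = 594, width ≈ 3.99

Width reduced by factor of 12.28/3.99 = 3.08.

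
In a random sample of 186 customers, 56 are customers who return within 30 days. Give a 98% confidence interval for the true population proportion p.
(0.223, 0.379)

Proportion CI:
p̂ = 56/186 = 0.30108
SE = √(p̂(1-p̂)/n) = √(0.30108 · 0.69892 / 186) = 0.03364

z* = 2.326
Margin = z* · SE = 2.326 · 0.03364 = 0.0782

CI: 0.30108 ± 0.0782 = (0.223, 0.379)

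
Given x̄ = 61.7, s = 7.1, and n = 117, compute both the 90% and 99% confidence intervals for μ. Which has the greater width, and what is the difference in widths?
99% CI is wider by 1.26

df = 116
90% CI: t* = 1.658, (60.61, 62.79), width = 2 · t* · s/√n = 2.18
99% CI: t* = 2.619, (59.98, 63.42), width = 2 · t* · s/√n = 3.44

The 99% CI is wider by 3.44 - 2.18 = 1.26.
Higher confidence requires a wider interval.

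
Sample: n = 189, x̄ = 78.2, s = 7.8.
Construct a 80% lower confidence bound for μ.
μ ≥ 77.72

Lower bound (one-sided):
t* = 0.844 (one-sided for 80%)
Lower bound = x̄ - t* · s/√n = 78.2 - 0.844 · 7.8/√189 = 77.72

We are 80% confident that μ ≥ 77.72.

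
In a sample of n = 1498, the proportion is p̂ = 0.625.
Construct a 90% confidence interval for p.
(0.604, 0.646)

Proportion CI:
SE = √(p̂(1-p̂)/n) = √(0.625 · 0.375 / 1498) = 0.01251

z* = 1.645
Margin = z* · SE = 1.645 · 0.01251 = 0.0206

CI: 0.625 ± 0.0206 = (0.604, 0.646)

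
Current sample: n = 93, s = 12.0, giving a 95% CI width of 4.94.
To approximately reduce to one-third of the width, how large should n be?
n ≈ 837

CI width ∝ 1/√n
To reduce width by factor 3, need √n to grow by 3 → need 3² = 9 times as many samples.

Current: n = 93, width = 4.94
New: n = 837, width ≈ 1.63

Width reduced by factor of 4.94/1.63 = 3.03.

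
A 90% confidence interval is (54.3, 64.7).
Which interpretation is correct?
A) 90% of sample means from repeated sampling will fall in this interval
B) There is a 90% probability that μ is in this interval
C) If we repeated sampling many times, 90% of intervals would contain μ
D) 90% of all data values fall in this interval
C

A) Wrong — coverage applies to intervals containing μ, not to future x̄ values.
B) Wrong — μ is fixed; the randomness lives in the interval, not in μ.
C) Correct — this is the frequentist long-run coverage interpretation.
D) Wrong — a CI is about the parameter μ, not individual data values.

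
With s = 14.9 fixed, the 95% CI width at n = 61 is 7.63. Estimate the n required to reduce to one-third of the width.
n ≈ 549

CI width ∝ 1/√n
To reduce width by factor 3, need √n to grow by 3 → need 3² = 9 times as many samples.

Current: n = 61, width = 7.63
New: n = 549, width ≈ 2.50

Width reduced by factor of 7.63/2.50 = 3.05.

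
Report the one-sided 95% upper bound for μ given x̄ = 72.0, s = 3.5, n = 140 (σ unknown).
μ ≤ 72.49

Upper bound (one-sided):
t* = 1.656 (one-sided for 95%)
Upper bound = x̄ + t* · s/√n = 72.0 + 1.656 · 3.5/√140 = 72.49

We are 95% confident that μ ≤ 72.49.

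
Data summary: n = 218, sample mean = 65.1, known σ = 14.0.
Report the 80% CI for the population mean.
(63.88, 66.32)

z-interval (σ known):
z* = 1.282 for 80% confidence

Margin of error = z* · σ/√n = 1.282 · 14.0/√218 = 1.22

CI: (65.1 - 1.22, 65.1 + 1.22) = (63.88, 66.32)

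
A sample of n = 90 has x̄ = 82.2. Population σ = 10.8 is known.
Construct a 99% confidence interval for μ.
(79.27, 85.13)

z-interval (σ known):
z* = 2.576 for 99% confidence

Margin of error = z* · σ/√n = 2.576 · 10.8/√90 = 2.93

CI: (82.2 - 2.93, 82.2 + 2.93) = (79.27, 85.13)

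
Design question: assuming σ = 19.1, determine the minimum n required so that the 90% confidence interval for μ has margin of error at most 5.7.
n ≥ 31

For margin E ≤ 5.7:
n ≥ (z* · σ / E)²
n ≥ (1.645 · 19.1 / 5.7)²
n ≥ 30.38

Minimum n = 31 (rounding up)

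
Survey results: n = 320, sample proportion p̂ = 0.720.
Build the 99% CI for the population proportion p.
(0.655, 0.785)

Proportion CI:
SE = √(p̂(1-p̂)/n) = √(0.720 · 0.280 / 320) = 0.02510

z* = 2.576
Margin = z* · SE = 2.576 · 0.02510 = 0.0647

CI: 0.720 ± 0.0647 = (0.655, 0.785)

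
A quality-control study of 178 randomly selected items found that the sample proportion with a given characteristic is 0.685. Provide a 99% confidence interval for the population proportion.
(0.595, 0.775)

Proportion CI:
SE = √(p̂(1-p̂)/n) = √(0.685 · 0.315 / 178) = 0.03482

z* = 2.576
Margin = z* · SE = 2.576 · 0.03482 = 0.0897

CI: 0.685 ± 0.0897 = (0.595, 0.775)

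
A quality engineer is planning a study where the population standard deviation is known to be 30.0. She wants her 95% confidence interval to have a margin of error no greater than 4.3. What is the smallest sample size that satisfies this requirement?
n ≥ 187

For margin E ≤ 4.3:
n ≥ (z* · σ / E)²
n ≥ (1.960 · 30.0 / 4.3)²
n ≥ 186.99

Minimum n = 187 (rounding up)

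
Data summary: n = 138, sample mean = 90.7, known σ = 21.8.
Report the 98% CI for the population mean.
(86.38, 95.02)

z-interval (σ known):
z* = 2.326 for 98% confidence

Margin of error = z* · σ/√n = 2.326 · 21.8/√138 = 4.32

CI: (90.7 - 4.32, 90.7 + 4.32) = (86.38, 95.02)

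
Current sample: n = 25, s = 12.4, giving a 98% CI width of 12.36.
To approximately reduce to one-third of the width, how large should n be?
n ≈ 225

CI width ∝ 1/√n
To reduce width by factor 3, need √n to grow by 3 → need 3² = 9 times as many samples.

Current: n = 25, width = 12.36
New: n = 225, width ≈ 3.87

Width reduced by factor of 12.36/3.87 = 3.19.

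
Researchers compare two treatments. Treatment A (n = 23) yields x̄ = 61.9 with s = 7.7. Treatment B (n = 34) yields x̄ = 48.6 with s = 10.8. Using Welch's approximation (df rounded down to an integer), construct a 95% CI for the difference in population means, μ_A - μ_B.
(8.39, 18.21)

Difference: x̄₁ - x̄₂ = 13.30
SE = √(s₁²/n₁ + s₂²/n₂) = √(7.7²/23 + 10.8²/34) = 2.4512
df = 54.81 → 54 (Welch–Satterthwaite, rounded down)
t* = 2.005

CI: 13.30 ± 2.005 · 2.4512 = 13.30 ± 4.91 = (8.39, 18.21)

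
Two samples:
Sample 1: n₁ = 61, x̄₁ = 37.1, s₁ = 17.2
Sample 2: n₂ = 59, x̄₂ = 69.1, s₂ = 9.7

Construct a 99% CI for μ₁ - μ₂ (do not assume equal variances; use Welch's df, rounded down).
(-38.67, -25.33)

Difference: x̄₁ - x̄₂ = -32.00
SE = √(s₁²/n₁ + s₂²/n₂) = √(17.2²/61 + 9.7²/59) = 2.5386
df = 95.29 → 95 (Welch–Satterthwaite, rounded down)
t* = 2.629

CI: -32.00 ± 2.629 · 2.5386 = -32.00 ± 6.67 = (-38.67, -25.33)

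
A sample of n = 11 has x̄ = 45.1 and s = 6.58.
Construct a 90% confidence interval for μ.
(41.51, 48.69)

t-interval (σ unknown):
df = n - 1 = 10
t* = 1.812 for 90% confidence

Margin of error = t* · s/√n = 1.812 · 6.58/√11 = 3.59

CI: (41.51, 48.69)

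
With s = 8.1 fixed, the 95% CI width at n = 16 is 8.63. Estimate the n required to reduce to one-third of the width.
n ≈ 144

CI width ∝ 1/√n
To reduce width by factor 3, need √n to grow by 3 → need 3² = 9 times as many samples.

Current: n = 16, width = 8.63
New: n = 144, width ≈ 2.67

Width reduced by factor of 8.63/2.67 = 3.23.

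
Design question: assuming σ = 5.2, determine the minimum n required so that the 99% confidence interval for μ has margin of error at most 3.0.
n ≥ 20

For margin E ≤ 3.0:
n ≥ (z* · σ / E)²
n ≥ (2.576 · 5.2 / 3.0)²
n ≥ 19.94

Minimum n = 20 (rounding up)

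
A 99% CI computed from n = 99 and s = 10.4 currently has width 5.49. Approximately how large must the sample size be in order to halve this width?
n ≈ 396

CI width ∝ 1/√n
To reduce width by factor 2, need √n to grow by 2 → need 2² = 4 times as many samples.

Current: n = 99, width = 5.49
New: n = 396, width ≈ 2.71

Width reduced by factor of 5.49/2.71 = 2.03.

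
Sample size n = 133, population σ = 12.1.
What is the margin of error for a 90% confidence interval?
Margin of error = 1.73

Margin of error = z* · σ/√n
= 1.645 · 12.1/√133
= 1.645 · 12.1/11.5326
= 1.73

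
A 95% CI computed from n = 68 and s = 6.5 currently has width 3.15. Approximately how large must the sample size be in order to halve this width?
n ≈ 272

CI width ∝ 1/√n
To reduce width by factor 2, need √n to grow by 2 → need 2² = 4 times as many samples.

Current: n = 68, width = 3.15
New: n = 272, width ≈ 1.55

Width reduced by factor of 3.15/1.55 = 2.03.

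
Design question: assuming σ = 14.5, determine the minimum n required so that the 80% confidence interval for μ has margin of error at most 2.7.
n ≥ 48

For margin E ≤ 2.7:
n ≥ (z* · σ / E)²
n ≥ (1.282 · 14.5 / 2.7)²
n ≥ 47.40

Minimum n = 48 (rounding up)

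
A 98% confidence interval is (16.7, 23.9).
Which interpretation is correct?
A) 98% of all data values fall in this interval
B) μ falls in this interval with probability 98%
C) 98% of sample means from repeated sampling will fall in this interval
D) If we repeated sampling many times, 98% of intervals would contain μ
D

A) Wrong — a CI is about the parameter μ, not individual data values.
B) Wrong — μ is fixed; the randomness lives in the interval, not in μ.
C) Wrong — coverage applies to intervals containing μ, not to future x̄ values.
D) Correct — this is the frequentist long-run coverage interpretation.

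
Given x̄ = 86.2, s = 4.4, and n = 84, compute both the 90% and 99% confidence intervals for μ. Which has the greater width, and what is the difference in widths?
99% CI is wider by 0.93

df = 83
90% CI: t* = 1.663, (85.40, 87.00), width = 2 · t* · s/√n = 1.60
99% CI: t* = 2.636, (84.93, 87.47), width = 2 · t* · s/√n = 2.53

The 99% CI is wider by 2.53 - 1.60 = 0.93.
Higher confidence requires a wider interval.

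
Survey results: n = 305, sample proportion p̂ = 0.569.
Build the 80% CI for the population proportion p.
(0.533, 0.605)

Proportion CI:
SE = √(p̂(1-p̂)/n) = √(0.569 · 0.431 / 305) = 0.02836

z* = 1.282
Margin = z* · SE = 1.282 · 0.02836 = 0.0364

CI: 0.569 ± 0.0364 = (0.533, 0.605)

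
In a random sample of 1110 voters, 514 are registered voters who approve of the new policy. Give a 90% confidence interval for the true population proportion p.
(0.438, 0.488)

Proportion CI:
p̂ = 514/1110 = 0.46306
SE = √(p̂(1-p̂)/n) = √(0.46306 · 0.53694 / 1110) = 0.01497

z* = 1.645
Margin = z* · SE = 1.645 · 0.01497 = 0.0246

CI: 0.46306 ± 0.0246 = (0.438, 0.488)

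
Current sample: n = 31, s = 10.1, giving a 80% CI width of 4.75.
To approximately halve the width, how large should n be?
n ≈ 124

CI width ∝ 1/√n
To reduce width by factor 2, need √n to grow by 2 → need 2² = 4 times as many samples.

Current: n = 31, width = 4.75
New: n = 124, width ≈ 2.34

Width reduced by factor of 4.75/2.34 = 2.03.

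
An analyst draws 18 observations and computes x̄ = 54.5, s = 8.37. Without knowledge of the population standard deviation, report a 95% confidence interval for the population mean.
(50.34, 58.66)

t-interval (σ unknown):
df = n - 1 = 17
t* = 2.110 for 95% confidence

Margin of error = t* · s/√n = 2.110 · 8.37/√18 = 4.16

CI: (50.34, 58.66)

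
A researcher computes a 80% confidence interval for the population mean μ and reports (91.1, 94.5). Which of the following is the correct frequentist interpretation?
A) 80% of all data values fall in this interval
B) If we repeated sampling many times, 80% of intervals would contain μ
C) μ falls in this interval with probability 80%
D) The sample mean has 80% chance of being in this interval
B

A) Wrong — a CI is about the parameter μ, not individual data values.
B) Correct — this is the frequentist long-run coverage interpretation.
C) Wrong — μ is fixed; the randomness lives in the interval, not in μ.
D) Wrong — x̄ is observed and sits in the interval by construction.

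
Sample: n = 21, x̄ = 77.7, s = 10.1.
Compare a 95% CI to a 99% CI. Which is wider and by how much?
99% CI is wider by 3.34

df = 20
95% CI: t* = 2.086, (73.10, 82.30), width = 2 · t* · s/√n = 9.20
99% CI: t* = 2.845, (71.43, 83.97), width = 2 · t* · s/√n = 12.54

The 99% CI is wider by 12.54 - 9.20 = 3.34.
Higher confidence requires a wider interval.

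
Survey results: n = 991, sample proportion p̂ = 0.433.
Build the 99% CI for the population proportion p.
(0.392, 0.474)

Proportion CI:
SE = √(p̂(1-p̂)/n) = √(0.433 · 0.567 / 991) = 0.01574

z* = 2.576
Margin = z* · SE = 2.576 · 0.01574 = 0.0405

CI: 0.433 ± 0.0405 = (0.392, 0.474)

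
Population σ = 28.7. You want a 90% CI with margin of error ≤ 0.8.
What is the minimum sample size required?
n ≥ 3483

For margin E ≤ 0.8:
n ≥ (z* · σ / E)²
n ≥ (1.645 · 28.7 / 0.8)²
n ≥ 3482.70

Minimum n = 3483 (rounding up)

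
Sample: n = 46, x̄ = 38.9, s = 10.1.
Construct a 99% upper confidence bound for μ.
μ ≤ 42.49

Upper bound (one-sided):
t* = 2.412 (one-sided for 99%)
Upper bound = x̄ + t* · s/√n = 38.9 + 2.412 · 10.1/√46 = 42.49

We are 99% confident that μ ≤ 42.49.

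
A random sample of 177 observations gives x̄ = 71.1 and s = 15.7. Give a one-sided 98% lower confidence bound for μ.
μ ≥ 68.66

Lower bound (one-sided):
t* = 2.069 (one-sided for 98%)
Lower bound = x̄ - t* · s/√n = 71.1 - 2.069 · 15.7/√177 = 68.66

We are 98% confident that μ ≥ 68.66.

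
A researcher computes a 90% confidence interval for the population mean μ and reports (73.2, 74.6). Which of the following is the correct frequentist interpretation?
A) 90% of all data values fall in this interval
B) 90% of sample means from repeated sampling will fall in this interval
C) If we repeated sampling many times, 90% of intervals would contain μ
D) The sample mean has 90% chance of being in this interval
C

A) Wrong — a CI is about the parameter μ, not individual data values.
B) Wrong — coverage applies to intervals containing μ, not to future x̄ values.
C) Correct — this is the frequentist long-run coverage interpretation.
D) Wrong — x̄ is observed and sits in the interval by construction.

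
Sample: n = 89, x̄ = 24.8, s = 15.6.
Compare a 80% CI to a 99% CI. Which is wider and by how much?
99% CI is wider by 4.44

df = 88
80% CI: t* = 1.291, (22.67, 26.93), width = 2 · t* · s/√n = 4.27
99% CI: t* = 2.633, (20.45, 29.15), width = 2 · t* · s/√n = 8.71

The 99% CI is wider by 8.71 - 4.27 = 4.44.
Higher confidence requires a wider interval.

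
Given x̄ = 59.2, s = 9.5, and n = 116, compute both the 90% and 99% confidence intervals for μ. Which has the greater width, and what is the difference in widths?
99% CI is wider by 1.70

df = 115
90% CI: t* = 1.658, (57.74, 60.66), width = 2 · t* · s/√n = 2.92
99% CI: t* = 2.619, (56.89, 61.51), width = 2 · t* · s/√n = 4.62

The 99% CI is wider by 4.62 - 2.92 = 1.70.
Higher confidence requires a wider interval.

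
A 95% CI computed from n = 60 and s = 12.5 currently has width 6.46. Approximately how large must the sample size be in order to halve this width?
n ≈ 240

CI width ∝ 1/√n
To reduce width by factor 2, need √n to grow by 2 → need 2² = 4 times as many samples.

Current: n = 60, width = 6.46
New: n = 240, width ≈ 3.18

Width reduced by factor of 6.46/3.18 = 2.03.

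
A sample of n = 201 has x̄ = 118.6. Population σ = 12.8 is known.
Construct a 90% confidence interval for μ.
(117.11, 120.09)

z-interval (σ known):
z* = 1.645 for 90% confidence

Margin of error = z* · σ/√n = 1.645 · 12.8/√201 = 1.49

CI: (118.6 - 1.49, 118.6 + 1.49) = (117.11, 120.09)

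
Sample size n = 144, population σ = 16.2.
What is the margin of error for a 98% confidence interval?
Margin of error = 3.14

Margin of error = z* · σ/√n
= 2.326 · 16.2/√144
= 2.326 · 16.2/12.0000
= 3.14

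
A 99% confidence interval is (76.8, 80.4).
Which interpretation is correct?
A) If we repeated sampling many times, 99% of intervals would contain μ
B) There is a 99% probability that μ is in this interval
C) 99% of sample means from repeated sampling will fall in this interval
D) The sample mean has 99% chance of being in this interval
A

A) Correct — this is the frequentist long-run coverage interpretation.
B) Wrong — μ is fixed; the randomness lives in the interval, not in μ.
C) Wrong — coverage applies to intervals containing μ, not to future x̄ values.
D) Wrong — x̄ is observed and sits in the interval by construction.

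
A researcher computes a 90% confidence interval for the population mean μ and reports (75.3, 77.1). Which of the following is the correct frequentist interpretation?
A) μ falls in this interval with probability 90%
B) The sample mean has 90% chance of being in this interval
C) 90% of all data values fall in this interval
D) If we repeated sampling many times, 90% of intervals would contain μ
D

A) Wrong — μ is fixed; the randomness lives in the interval, not in μ.
B) Wrong — x̄ is observed and sits in the interval by construction.
C) Wrong — a CI is about the parameter μ, not individual data values.
D) Correct — this is the frequentist long-run coverage interpretation.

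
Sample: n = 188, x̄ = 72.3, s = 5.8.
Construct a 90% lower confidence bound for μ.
μ ≥ 71.76

Lower bound (one-sided):
t* = 1.286 (one-sided for 90%)
Lower bound = x̄ - t* · s/√n = 72.3 - 1.286 · 5.8/√188 = 71.76

We are 90% confident that μ ≥ 71.76.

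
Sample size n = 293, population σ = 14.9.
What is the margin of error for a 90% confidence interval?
Margin of error = 1.43

Margin of error = z* · σ/√n
= 1.645 · 14.9/√293
= 1.645 · 14.9/17.1172
= 1.43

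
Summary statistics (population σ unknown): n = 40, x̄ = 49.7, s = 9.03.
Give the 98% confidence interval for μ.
(46.24, 53.16)

t-interval (σ unknown):
df = n - 1 = 39
t* = 2.426 for 98% confidence

Margin of error = t* · s/√n = 2.426 · 9.03/√40 = 3.46

CI: (46.24, 53.16)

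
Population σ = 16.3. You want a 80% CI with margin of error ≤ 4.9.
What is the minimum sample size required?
n ≥ 19

For margin E ≤ 4.9:
n ≥ (z* · σ / E)²
n ≥ (1.282 · 16.3 / 4.9)²
n ≥ 18.19

Minimum n = 19 (rounding up)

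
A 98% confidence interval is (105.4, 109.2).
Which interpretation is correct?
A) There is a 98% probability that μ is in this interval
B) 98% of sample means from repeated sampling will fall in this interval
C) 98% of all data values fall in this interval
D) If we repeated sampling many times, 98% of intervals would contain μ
D

A) Wrong — μ is fixed; the randomness lives in the interval, not in μ.
B) Wrong — coverage applies to intervals containing μ, not to future x̄ values.
C) Wrong — a CI is about the parameter μ, not individual data values.
D) Correct — this is the frequentist long-run coverage interpretation.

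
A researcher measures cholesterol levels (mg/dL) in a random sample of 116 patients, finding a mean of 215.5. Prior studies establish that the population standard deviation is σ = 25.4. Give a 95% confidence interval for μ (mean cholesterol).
(210.88, 220.12)

z-interval (σ known):
z* = 1.960 for 95% confidence

Margin of error = z* · σ/√n = 1.960 · 25.4/√116 = 4.62

CI: (215.5 - 4.62, 215.5 + 4.62) = (210.88, 220.12)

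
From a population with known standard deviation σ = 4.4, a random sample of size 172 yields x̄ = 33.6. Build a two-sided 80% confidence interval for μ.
(33.17, 34.03)

z-interval (σ known):
z* = 1.282 for 80% confidence

Margin of error = z* · σ/√n = 1.282 · 4.4/√172 = 0.43

CI: (33.6 - 0.43, 33.6 + 0.43) = (33.17, 34.03)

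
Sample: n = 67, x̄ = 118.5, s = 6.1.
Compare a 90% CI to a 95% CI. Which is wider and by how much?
95% CI is wider by 0.49

df = 66
90% CI: t* = 1.668, (117.26, 119.74), width = 2 · t* · s/√n = 2.49
95% CI: t* = 1.997, (117.01, 119.99), width = 2 · t* · s/√n = 2.98

The 95% CI is wider by 2.98 - 2.49 = 0.49.
Higher confidence requires a wider interval.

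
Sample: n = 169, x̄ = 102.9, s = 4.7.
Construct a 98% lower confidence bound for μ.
μ ≥ 102.15

Lower bound (one-sided):
t* = 2.070 (one-sided for 98%)
Lower bound = x̄ - t* · s/√n = 102.9 - 2.070 · 4.7/√169 = 102.15

We are 98% confident that μ ≥ 102.15.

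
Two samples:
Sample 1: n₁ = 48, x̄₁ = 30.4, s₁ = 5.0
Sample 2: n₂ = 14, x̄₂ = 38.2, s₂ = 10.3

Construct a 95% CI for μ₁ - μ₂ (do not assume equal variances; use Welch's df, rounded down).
(-13.90, -1.70)

Difference: x̄₁ - x̄₂ = -7.80
SE = √(s₁²/n₁ + s₂²/n₂) = √(5.0²/48 + 10.3²/14) = 2.8458
df = 14.83 → 14 (Welch–Satterthwaite, rounded down)
t* = 2.145

CI: -7.80 ± 2.145 · 2.8458 = -7.80 ± 6.10 = (-13.90, -1.70)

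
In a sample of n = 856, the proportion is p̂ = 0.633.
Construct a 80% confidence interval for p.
(0.612, 0.654)

Proportion CI:
SE = √(p̂(1-p̂)/n) = √(0.633 · 0.367 / 856) = 0.01647

z* = 1.282
Margin = z* · SE = 1.282 · 0.01647 = 0.0211

CI: 0.633 ± 0.0211 = (0.612, 0.654)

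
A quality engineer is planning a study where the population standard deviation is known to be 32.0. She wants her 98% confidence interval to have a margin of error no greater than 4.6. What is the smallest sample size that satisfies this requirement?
n ≥ 262

For margin E ≤ 4.6:
n ≥ (z* · σ / E)²
n ≥ (2.326 · 32.0 / 4.6)²
n ≥ 261.82

Minimum n = 262 (rounding up)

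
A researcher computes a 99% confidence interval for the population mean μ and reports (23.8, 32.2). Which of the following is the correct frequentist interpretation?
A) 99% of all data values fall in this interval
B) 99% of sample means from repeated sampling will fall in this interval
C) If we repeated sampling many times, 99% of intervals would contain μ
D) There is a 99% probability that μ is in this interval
C

A) Wrong — a CI is about the parameter μ, not individual data values.
B) Wrong — coverage applies to intervals containing μ, not to future x̄ values.
C) Correct — this is the frequentist long-run coverage interpretation.
D) Wrong — μ is fixed; the randomness lives in the interval, not in μ.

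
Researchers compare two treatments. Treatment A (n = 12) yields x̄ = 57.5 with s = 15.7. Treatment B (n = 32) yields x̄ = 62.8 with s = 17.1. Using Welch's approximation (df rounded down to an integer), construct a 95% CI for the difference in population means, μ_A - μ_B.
(-16.63, 6.03)

Difference: x̄₁ - x̄₂ = -5.30
SE = √(s₁²/n₁ + s₂²/n₂) = √(15.7²/12 + 17.1²/32) = 5.4478
df = 21.46 → 21 (Welch–Satterthwaite, rounded down)
t* = 2.080

CI: -5.30 ± 2.080 · 5.4478 = -5.30 ± 11.33 = (-16.63, 6.03)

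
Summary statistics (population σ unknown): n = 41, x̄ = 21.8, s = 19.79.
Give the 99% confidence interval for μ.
(13.44, 30.16)

t-interval (σ unknown):
df = n - 1 = 40
t* = 2.704 for 99% confidence

Margin of error = t* · s/√n = 2.704 · 19.79/√41 = 8.36

CI: (13.44, 30.16)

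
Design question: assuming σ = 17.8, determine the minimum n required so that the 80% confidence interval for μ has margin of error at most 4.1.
n ≥ 31

For margin E ≤ 4.1:
n ≥ (z* · σ / E)²
n ≥ (1.282 · 17.8 / 4.1)²
n ≥ 30.98

Minimum n = 31 (rounding up)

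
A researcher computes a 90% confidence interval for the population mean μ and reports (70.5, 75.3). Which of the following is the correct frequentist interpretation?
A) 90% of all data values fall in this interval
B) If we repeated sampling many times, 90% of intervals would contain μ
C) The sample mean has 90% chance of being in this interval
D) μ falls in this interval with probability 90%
B

A) Wrong — a CI is about the parameter μ, not individual data values.
B) Correct — this is the frequentist long-run coverage interpretation.
C) Wrong — x̄ is observed and sits in the interval by construction.
D) Wrong — μ is fixed; the randomness lives in the interval, not in μ.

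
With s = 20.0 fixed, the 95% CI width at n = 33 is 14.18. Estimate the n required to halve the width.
n ≈ 132

CI width ∝ 1/√n
To reduce width by factor 2, need √n to grow by 2 → need 2² = 4 times as many samples.

Current: n = 33, width = 14.18
New: n = 132, width ≈ 6.89

Width reduced by factor of 14.18/6.89 = 2.06.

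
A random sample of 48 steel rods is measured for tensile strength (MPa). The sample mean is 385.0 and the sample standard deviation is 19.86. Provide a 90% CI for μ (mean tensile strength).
(380.19, 389.81)

t-interval (σ unknown):
df = n - 1 = 47
t* = 1.678 for 90% confidence

Margin of error = t* · s/√n = 1.678 · 19.86/√48 = 4.81

CI: (380.19, 389.81)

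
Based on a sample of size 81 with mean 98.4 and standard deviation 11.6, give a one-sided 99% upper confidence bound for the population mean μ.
μ ≤ 101.46

Upper bound (one-sided):
t* = 2.374 (one-sided for 99%)
Upper bound = x̄ + t* · s/√n = 98.4 + 2.374 · 11.6/√81 = 101.46

We are 99% confident that μ ≤ 101.46.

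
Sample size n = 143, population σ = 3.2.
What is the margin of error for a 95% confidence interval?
Margin of error = 0.52

Margin of error = z* · σ/√n
= 1.960 · 3.2/√143
= 1.960 · 3.2/11.9583
= 0.52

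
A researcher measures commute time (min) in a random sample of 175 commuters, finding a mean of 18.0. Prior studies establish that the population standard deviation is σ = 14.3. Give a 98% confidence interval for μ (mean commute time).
(15.49, 20.51)

z-interval (σ known):
z* = 2.326 for 98% confidence

Margin of error = z* · σ/√n = 2.326 · 14.3/√175 = 2.51

CI: (18.0 - 2.51, 18.0 + 2.51) = (15.49, 20.51)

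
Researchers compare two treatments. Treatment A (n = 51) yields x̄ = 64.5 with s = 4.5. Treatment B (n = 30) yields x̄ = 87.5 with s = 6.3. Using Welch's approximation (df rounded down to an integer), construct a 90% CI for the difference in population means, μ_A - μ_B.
(-25.20, -20.80)

Difference: x̄₁ - x̄₂ = -23.00
SE = √(s₁²/n₁ + s₂²/n₂) = √(4.5²/51 + 6.3²/30) = 1.3115
df = 46.59 → 46 (Welch–Satterthwaite, rounded down)
t* = 1.679

CI: -23.00 ± 1.679 · 1.3115 = -23.00 ± 2.20 = (-25.20, -20.80)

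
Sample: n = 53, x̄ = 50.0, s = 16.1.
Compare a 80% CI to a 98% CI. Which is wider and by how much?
98% CI is wider by 4.88

df = 52
80% CI: t* = 1.298, (47.13, 52.87), width = 2 · t* · s/√n = 5.74
98% CI: t* = 2.400, (44.69, 55.31), width = 2 · t* · s/√n = 10.62

The 98% CI is wider by 10.62 - 5.74 = 4.88.
Higher confidence requires a wider interval.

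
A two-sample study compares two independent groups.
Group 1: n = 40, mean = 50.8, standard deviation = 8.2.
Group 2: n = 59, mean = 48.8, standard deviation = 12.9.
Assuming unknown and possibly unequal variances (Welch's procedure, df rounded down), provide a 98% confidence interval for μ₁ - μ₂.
(-3.02, 7.02)

Difference: x̄₁ - x̄₂ = 2.00
SE = √(s₁²/n₁ + s₂²/n₂) = √(8.2²/40 + 12.9²/59) = 2.1217
df = 96.67 → 96 (Welch–Satterthwaite, rounded down)
t* = 2.366

CI: 2.00 ± 2.366 · 2.1217 = 2.00 ± 5.02 = (-3.02, 7.02)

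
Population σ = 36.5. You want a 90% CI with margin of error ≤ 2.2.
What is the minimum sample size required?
n ≥ 745

For margin E ≤ 2.2:
n ≥ (z* · σ / E)²
n ≥ (1.645 · 36.5 / 2.2)²
n ≥ 744.86

Minimum n = 745 (rounding up)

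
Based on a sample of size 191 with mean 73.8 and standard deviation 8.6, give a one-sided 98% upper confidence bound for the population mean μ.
μ ≤ 75.09

Upper bound (one-sided):
t* = 2.068 (one-sided for 98%)
Upper bound = x̄ + t* · s/√n = 73.8 + 2.068 · 8.6/√191 = 75.09

We are 98% confident that μ ≤ 75.09.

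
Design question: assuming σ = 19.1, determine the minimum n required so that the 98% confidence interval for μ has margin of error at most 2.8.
n ≥ 252

For margin E ≤ 2.8:
n ≥ (z* · σ / E)²
n ≥ (2.326 · 19.1 / 2.8)²
n ≥ 251.75

Minimum n = 252 (rounding up)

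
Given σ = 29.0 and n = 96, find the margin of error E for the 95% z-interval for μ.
Margin of error = 5.80

Margin of error = z* · σ/√n
= 1.960 · 29.0/√96
= 1.960 · 29.0/9.7980
= 5.80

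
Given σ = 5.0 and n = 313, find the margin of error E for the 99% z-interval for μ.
Margin of error = 0.73

Margin of error = z* · σ/√n
= 2.576 · 5.0/√313
= 2.576 · 5.0/17.6918
= 0.73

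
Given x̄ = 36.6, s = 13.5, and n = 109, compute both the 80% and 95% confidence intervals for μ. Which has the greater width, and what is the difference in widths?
95% CI is wider by 1.80

df = 108
80% CI: t* = 1.289, (34.93, 38.27), width = 2 · t* · s/√n = 3.33
95% CI: t* = 1.982, (34.04, 39.16), width = 2 · t* · s/√n = 5.13

The 95% CI is wider by 5.13 - 3.33 = 1.80.
Higher confidence requires a wider interval.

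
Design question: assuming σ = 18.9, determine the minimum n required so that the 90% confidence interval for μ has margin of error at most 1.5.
n ≥ 430

For margin E ≤ 1.5:
n ≥ (z* · σ / E)²
n ≥ (1.645 · 18.9 / 1.5)²
n ≥ 429.61

Minimum n = 430 (rounding up)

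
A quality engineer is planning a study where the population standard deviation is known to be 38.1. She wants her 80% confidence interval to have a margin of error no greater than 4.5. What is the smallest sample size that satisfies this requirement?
n ≥ 118

For margin E ≤ 4.5:
n ≥ (z* · σ / E)²
n ≥ (1.282 · 38.1 / 4.5)²
n ≥ 117.82

Minimum n = 118 (rounding up)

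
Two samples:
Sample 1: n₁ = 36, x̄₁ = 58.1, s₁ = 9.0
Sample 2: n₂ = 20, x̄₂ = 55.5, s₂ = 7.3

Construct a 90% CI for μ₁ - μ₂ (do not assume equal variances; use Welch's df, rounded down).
(-1.12, 6.32)

Difference: x̄₁ - x̄₂ = 2.60
SE = √(s₁²/n₁ + s₂²/n₂) = √(9.0²/36 + 7.3²/20) = 2.2169
df = 46.60 → 46 (Welch–Satterthwaite, rounded down)
t* = 1.679

CI: 2.60 ± 1.679 · 2.2169 = 2.60 ± 3.72 = (-1.12, 6.32)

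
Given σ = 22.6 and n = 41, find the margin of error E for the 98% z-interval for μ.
Margin of error = 8.21

Margin of error = z* · σ/√n
= 2.326 · 22.6/√41
= 2.326 · 22.6/6.4031
= 8.21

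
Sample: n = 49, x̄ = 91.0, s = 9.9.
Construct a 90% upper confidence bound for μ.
μ ≤ 92.84

Upper bound (one-sided):
t* = 1.299 (one-sided for 90%)
Upper bound = x̄ + t* · s/√n = 91.0 + 1.299 · 9.9/√49 = 92.84

We are 90% confident that μ ≤ 92.84.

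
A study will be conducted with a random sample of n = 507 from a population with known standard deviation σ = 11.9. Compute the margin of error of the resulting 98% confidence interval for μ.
Margin of error = 1.23

Margin of error = z* · σ/√n
= 2.326 · 11.9/√507
= 2.326 · 11.9/22.5167
= 1.23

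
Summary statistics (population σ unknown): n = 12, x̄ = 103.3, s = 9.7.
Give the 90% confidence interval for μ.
(98.27, 108.33)

t-interval (σ unknown):
df = n - 1 = 11
t* = 1.796 for 90% confidence

Margin of error = t* · s/√n = 1.796 · 9.7/√12 = 5.03

CI: (98.27, 108.33)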